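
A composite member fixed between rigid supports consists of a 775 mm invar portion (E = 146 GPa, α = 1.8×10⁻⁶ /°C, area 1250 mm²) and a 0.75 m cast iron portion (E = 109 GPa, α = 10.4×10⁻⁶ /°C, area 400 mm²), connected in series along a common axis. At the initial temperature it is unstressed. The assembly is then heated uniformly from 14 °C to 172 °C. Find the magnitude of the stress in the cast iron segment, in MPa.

σ ≈ 169 MPa (compressive)

If the supports were absent, the total length change would be Σ αᵢΔT Lᵢ = 1.8×10⁻⁶×158×775 + 10.4×10⁻⁶×158×750 = 1.453 mm.
The walls prevent any net length change, so an axial force P (same in every segment) develops. Compatibility: P · Σ Lᵢ/(AᵢEᵢ) = δ_free.
The series flexibility is Σ Lᵢ/(AᵢEᵢ) = 775/(1250×146×10³) + 750/(400×109×10³) = 2.145×10⁻⁵ mm/N.
So P = 1.453 / 2.145×10⁻⁵ = 67.74 kN, compressive.
σ_{cast iron} = P / A = 67740 / 400 = 169.3 MPa.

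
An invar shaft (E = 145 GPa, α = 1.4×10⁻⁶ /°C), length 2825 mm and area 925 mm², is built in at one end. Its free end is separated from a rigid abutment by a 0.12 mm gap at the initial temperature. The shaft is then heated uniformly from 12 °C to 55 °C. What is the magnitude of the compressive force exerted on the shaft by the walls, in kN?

Free thermal elongation = αΔT L = 1.4×10⁻⁶ × 43 × 2825 = 0.1701 mm.
This exceeds the 0.12 mm gap, so the wall pushes back. The portion of expansion that must be recovered elastically is δ_free − gap = 0.1701 − 0.12 = 0.05006 mm.
That suppressed elongation corresponds to σ = E·Δ/L = 145×10³ × 0.05006/2825 = 2.57 MPa.
Force on the wall = σA = 2.57 × 925 mm² = 2.377 kN.

P ≈ 2.38 kN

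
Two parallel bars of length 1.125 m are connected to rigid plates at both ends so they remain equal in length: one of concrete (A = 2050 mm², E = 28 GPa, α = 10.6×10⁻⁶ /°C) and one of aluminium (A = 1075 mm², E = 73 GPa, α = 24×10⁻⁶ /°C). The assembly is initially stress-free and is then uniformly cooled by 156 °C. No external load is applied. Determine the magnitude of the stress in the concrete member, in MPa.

σ ≈ 33.8 MPa (compressive)

Equilibrium of a rigid end plate with no external load gives equal and opposite internal forces ±P in the two members. Since α_{aluminium} > α_{concrete}, cooling drives the aluminium into tension and the concrete into compression.
Compatibility of the two members (thermal + elastic change equal): (α₁ − α₂)ΔT = P·[1/(A₁E₁) + 1/(A₂E₂)].
|α₁ − α₂|·ΔT = 13.4×10⁻⁶ × 156 = 0.00209.
1/(A₁E₁) + 1/(A₂E₂) = 1/(2050×28×10³) + 1/(1075×73×10³) = 3.016×10⁻⁸ N⁻¹.
P = 0.00209 / 3.016×10⁻⁸ = 69300 N = 69.3 kN.
σ_{concrete} = P/A₁ = 69300/2050 = 33.8 MPa, compressive.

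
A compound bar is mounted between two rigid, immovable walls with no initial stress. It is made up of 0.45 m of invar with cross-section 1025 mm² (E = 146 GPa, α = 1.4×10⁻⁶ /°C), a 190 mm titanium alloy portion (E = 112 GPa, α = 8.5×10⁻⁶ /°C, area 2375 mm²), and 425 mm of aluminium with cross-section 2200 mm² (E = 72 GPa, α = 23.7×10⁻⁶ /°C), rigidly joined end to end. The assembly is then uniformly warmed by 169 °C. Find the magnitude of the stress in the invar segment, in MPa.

σ ≈ 317 MPa (compressive)

Free thermal expansion of the whole bar: Σ αᵢΔT Lᵢ = 1.4×10⁻⁶×169×450 + 8.5×10⁻⁶×169×190 + 23.7×10⁻⁶×169×425 = 2.082 mm.
The walls prevent any net length change, so an axial force P (same in every segment) develops. Compatibility: P · Σ Lᵢ/(AᵢEᵢ) = δ_free.
The series flexibility is Σ Lᵢ/(AᵢEᵢ) = 450/(1025×146×10³) + 190/(2375×112×10³) + 425/(2200×72×10³) = 6.404×10⁻⁶ mm/N.
So P = 2.082 / 6.404×10⁻⁶ = 325 kN, compressive.
σ_{invar} = P / A = 325000 / 1025 = 317.1 MPa.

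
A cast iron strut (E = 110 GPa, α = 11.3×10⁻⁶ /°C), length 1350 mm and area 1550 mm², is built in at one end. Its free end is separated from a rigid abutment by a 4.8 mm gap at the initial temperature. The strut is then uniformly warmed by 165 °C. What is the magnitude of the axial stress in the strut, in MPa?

If the wall were absent the strut would grow by αΔT L = 11.3×10⁻⁶ × 165 × 1350 = 2.517 mm.
This is smaller than the 4.8 mm clearance, so the strut expands freely without reaching the stop — the stress is zero.

σ ≈ 0 MPa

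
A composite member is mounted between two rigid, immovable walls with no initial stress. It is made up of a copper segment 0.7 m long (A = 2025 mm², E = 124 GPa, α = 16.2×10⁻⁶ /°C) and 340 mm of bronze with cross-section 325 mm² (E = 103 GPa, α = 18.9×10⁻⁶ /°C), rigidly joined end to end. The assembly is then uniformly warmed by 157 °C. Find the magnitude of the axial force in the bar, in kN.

P ≈ 215 kN (compressive)

With the walls removed the bar would change length by δ_free = Σ αᵢΔT Lᵢ = 16.2×10⁻⁶×157×700 + 18.9×10⁻⁶×157×340 = 2.789 mm.
The walls prevent any net length change, so an axial force P (same in every segment) develops. Compatibility: P · Σ Lᵢ/(AᵢEᵢ) = δ_free.
Σ Lᵢ/(AᵢEᵢ) = 700/(2025×124×10³) + 340/(325×103×10³) = 1.294×10⁻⁵ mm/N.
P = 2.789 / 1.294×10⁻⁵ = 215500 N = 215.5 kN, compressive.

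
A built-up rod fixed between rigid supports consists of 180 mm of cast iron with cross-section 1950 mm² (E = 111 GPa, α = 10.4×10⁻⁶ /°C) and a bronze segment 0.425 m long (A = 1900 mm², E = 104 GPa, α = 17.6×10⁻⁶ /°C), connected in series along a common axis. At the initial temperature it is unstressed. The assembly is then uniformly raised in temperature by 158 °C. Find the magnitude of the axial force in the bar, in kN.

P ≈ 495 kN (compressive)

Free thermal expansion of the whole bar: Σ αᵢΔT Lᵢ = 10.4×10⁻⁶×158×180 + 17.6×10⁻⁶×158×425 = 1.478 mm.
The rigid supports impose zero overall length change; the single axial force P common to all segments must satisfy P Σ Lᵢ/(AᵢEᵢ) = δ_free.
The series flexibility is Σ Lᵢ/(AᵢEᵢ) = 180/(1950×111×10³) + 425/(1900×104×10³) = 2.982×10⁻⁶ mm/N.
Hence P = δ_free / Σ(L/AE) = 1.478/2.982×10⁻⁶ = 495.4 kN (compressive).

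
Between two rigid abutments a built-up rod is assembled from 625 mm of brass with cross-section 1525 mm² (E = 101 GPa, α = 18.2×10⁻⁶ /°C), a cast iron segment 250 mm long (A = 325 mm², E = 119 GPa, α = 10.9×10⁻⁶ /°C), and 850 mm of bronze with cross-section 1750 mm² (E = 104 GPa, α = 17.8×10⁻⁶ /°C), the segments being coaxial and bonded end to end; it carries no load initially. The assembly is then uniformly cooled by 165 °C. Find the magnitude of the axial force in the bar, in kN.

P ≈ 317 kN (tensile)

With the walls removed the bar would change length by δ_free = Σ αᵢΔT Lᵢ = 18.2×10⁻⁶×165×625 + 10.9×10⁻⁶×165×250 + 17.8×10⁻⁶×165×850 = 4.823 mm.
The rigid supports impose zero overall length change; the single axial force P common to all segments must satisfy P Σ Lᵢ/(AᵢEᵢ) = δ_free.
The series flexibility is Σ Lᵢ/(AᵢEᵢ) = 625/(1525×101×10³) + 250/(325×119×10³) + 850/(1750×104×10³) = 1.519×10⁻⁵ mm/N.
So P = 4.823 / 1.519×10⁻⁵ = 317.5 kN, tensile.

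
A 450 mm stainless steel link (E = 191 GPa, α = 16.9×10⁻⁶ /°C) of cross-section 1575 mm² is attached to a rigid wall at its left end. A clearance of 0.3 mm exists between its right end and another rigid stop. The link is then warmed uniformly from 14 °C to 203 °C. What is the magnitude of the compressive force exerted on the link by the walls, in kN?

Free thermal elongation = αΔT L = 16.9×10⁻⁶ × 189 × 450 = 1.437 mm.
This exceeds the 0.3 mm gap, so the wall pushes back. The portion of expansion that must be recovered elastically is δ_free − gap = 1.437 − 0.3 = 1.137 mm.
So σ = E(δ_free − g)/L = 191×10³ × 1.137/450 = 482.7 MPa.
P = σA = 482.7 × 1575 = 760.3 kN.

P ≈ 760 kN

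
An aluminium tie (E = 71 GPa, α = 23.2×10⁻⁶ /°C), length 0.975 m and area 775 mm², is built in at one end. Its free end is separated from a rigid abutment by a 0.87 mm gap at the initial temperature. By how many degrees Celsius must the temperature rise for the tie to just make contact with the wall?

ΔT ≈ 38.5 °C

The gap closes when αΔT L = 0.87 mm, since the tie is still unstressed at that instant.
So ΔT = g/(αL) = 0.87/(23.2×10⁻⁶ × 975) = 38.46 °C.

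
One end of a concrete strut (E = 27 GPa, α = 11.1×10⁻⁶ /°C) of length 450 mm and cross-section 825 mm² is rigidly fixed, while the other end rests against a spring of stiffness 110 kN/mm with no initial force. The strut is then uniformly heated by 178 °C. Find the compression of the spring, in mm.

The unrestrained thermal change is αΔT L = 11.1×10⁻⁶ × 178 × 450 = 0.8891 mm.
Let P be the compressive force at the spring. The strut shortens elastically by PL/(AE) and the spring compresses by P/k; together these equal δ_free.
P [ L/(AE) + 1/k ] = δ_free → P [ 450/(825×27×10³) + 1/(110×10³) ] = 0.8891.
P = 0.8891 / 2.929×10⁻⁵ = 30350 N.
Spring compression = P/k = 30350/(110×10³) = 0.2759 mm.

δ ≈ 0.276 mm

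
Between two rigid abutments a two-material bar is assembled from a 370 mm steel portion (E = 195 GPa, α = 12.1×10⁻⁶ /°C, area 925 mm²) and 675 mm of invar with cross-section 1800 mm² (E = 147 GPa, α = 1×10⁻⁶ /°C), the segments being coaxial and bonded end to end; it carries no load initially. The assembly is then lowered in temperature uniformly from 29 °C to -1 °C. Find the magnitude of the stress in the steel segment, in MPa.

If the supports were absent, the total length change would be Σ αᵢΔT Lᵢ = 12.1×10⁻⁶×30×370 + 1×10⁻⁶×30×675 = 0.1546 mm.
The rigid supports impose zero overall length change; the single axial force P common to all segments must satisfy P Σ Lᵢ/(AᵢEᵢ) = δ_free.
The series flexibility is Σ Lᵢ/(AᵢEᵢ) = 370/(925×195×10³) + 675/(1800×147×10³) = 4.602×10⁻⁶ mm/N.
P = 0.1546 / 4.602×10⁻⁶ = 33580 N = 33.58 kN, tensile.
σ_{steel} = P / A = 33580 / 925 = 36.31 MPa.

σ ≈ 36.3 MPa (tensile)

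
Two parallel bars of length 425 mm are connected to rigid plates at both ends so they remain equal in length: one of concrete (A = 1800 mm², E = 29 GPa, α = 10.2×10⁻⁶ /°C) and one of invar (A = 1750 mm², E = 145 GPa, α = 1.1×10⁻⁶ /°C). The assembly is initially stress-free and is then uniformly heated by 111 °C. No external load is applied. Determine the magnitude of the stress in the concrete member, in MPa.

Equilibrium of a rigid end plate with no external load gives equal and opposite internal forces ±P in the two members. Since α_{concrete} > α_{invar}, heating drives the concrete into compression and the invar into tension.
Compatibility of the two members (thermal + elastic change equal): (α₁ − α₂)ΔT = P·[1/(A₁E₁) + 1/(A₂E₂)].
|α₁ − α₂|·ΔT = 9.1×10⁻⁶ × 111 = 0.00101.
1/(A₁E₁) + 1/(A₂E₂) = 1/(1800×29×10³) + 1/(1750×145×10³) = 2.31×10⁻⁸ N⁻¹.
So P = 0.00101 / 2.31×10⁻⁸ = 43.73 kN.
σ_{concrete} = P/A₁ = 43730/1800 = 24.3 MPa, compressive.

σ ≈ 24.3 MPa (compressive)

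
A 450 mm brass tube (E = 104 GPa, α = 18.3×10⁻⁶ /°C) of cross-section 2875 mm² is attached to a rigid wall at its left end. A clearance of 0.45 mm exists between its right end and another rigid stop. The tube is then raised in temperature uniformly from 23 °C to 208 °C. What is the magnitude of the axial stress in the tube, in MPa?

Free thermal elongation = αΔT L = 18.3×10⁻⁶ × 185 × 450 = 1.523 mm.
After closing the 0.45 mm clearance, 1.523 − 0.45 = 1.073 mm of expansion remains to be suppressed by the wall.
That suppressed elongation corresponds to σ = E·Δ/L = 104×10³ × 1.073/450 = 248.1 MPa.

σ ≈ 248 MPa (compressive)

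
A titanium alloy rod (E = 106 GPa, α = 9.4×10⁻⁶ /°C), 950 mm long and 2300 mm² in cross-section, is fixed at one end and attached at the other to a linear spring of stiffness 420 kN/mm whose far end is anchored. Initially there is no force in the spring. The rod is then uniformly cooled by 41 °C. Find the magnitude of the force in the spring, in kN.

Free thermal contraction: δ_free = αΔT L = 9.4×10⁻⁶ × 41 × 950 = 0.3661 mm.
With a force P in the spring, the elastic change of the rod is PL/(AE) and that of the spring is P/k; compatibility requires their sum to equal δ_free.
So P = δ_free / [L/(AE) + 1/k] = 0.3661 / [ 950/(2300×106×10³) + 1/(420×10³) ].
P = 0.3661 / 6.278×10⁻⁶ = 58320 N.

P ≈ 58.3 kN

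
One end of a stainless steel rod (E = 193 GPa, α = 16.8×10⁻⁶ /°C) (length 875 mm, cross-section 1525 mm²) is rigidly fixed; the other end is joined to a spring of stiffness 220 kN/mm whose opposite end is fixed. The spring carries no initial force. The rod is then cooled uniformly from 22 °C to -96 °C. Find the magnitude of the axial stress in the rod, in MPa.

The unrestrained thermal change is αΔT L = 16.8×10⁻⁶ × 118 × 875 = 1.735 mm.
Let P be the tensile force in the spring. The rod extends elastically by PL/(AE) and the spring stretches by P/k; together these equal δ_free.
So P = δ_free / [L/(AE) + 1/k] = 1.735 / [ 875/(1525×193×10³) + 1/(220×10³) ].
P = 1.735 / 7.518×10⁻⁶ = 230700 N.
σ = P/A = 230700/1525 = 151.3 MPa.

σ ≈ 151 MPa (tensile)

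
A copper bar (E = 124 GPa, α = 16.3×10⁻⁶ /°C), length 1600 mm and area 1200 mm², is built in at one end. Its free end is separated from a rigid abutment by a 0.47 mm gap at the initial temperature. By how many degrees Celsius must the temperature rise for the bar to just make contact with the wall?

Contact occurs when the free expansion equals the gap: αΔT L = 0.47 mm.
So ΔT = g/(αL) = 0.47/(16.3×10⁻⁶ × 1600) = 18.02 °C.

ΔT ≈ 18 °C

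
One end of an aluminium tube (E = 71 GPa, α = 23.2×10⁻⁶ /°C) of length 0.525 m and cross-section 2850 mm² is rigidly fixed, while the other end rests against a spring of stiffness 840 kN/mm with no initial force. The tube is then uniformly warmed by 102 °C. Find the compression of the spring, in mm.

δ ≈ 0.391 mm

The unrestrained thermal change is αΔT L = 23.2×10⁻⁶ × 102 × 525 = 1.242 mm.
With a force P in the spring, the elastic change of the tube is PL/(AE) and that of the spring is P/k; compatibility requires their sum to equal δ_free.
P [ L/(AE) + 1/k ] = δ_free → P [ 525/(2850×71×10³) + 1/(840×10³) ] = 1.242.
P = 1.242 / 3.785×10⁻⁶ = 328200 N.
Spring compression = P/k = 328200/(840×10³) = 0.3908 mm.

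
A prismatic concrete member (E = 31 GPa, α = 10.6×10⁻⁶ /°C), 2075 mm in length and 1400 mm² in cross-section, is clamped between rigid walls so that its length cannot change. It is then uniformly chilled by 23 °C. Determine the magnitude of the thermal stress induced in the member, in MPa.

σ ≈ 7.56 MPa (tensile)

The supports are rigid, so the total axial strain is zero. The restrained thermal strain is ε = αΔT = 10.6×10⁻⁶ × 23 = 243.8×10⁻⁶.
The stress required to suppress this strain is σ = Eε = 31×10³ × 243.8×10⁻⁶ = 7.558 MPa, tensile since the member is trying to contract.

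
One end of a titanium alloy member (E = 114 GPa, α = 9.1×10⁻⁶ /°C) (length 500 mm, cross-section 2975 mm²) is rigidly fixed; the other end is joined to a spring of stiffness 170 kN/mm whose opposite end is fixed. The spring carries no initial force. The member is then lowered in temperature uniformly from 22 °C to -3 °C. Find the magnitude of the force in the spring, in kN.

P ≈ 15.5 kN

The unrestrained thermal change is αΔT L = 9.1×10⁻⁶ × 25 × 500 = 0.1137 mm.
With a force P in the spring, the elastic change of the member is PL/(AE) and that of the spring is P/k; compatibility requires their sum to equal δ_free.
P [ L/(AE) + 1/k ] = δ_free → P [ 500/(2975×114×10³) + 1/(170×10³) ] = 0.1137.
P = 0.1137 / 7.357×10⁻⁶ = 15460 N.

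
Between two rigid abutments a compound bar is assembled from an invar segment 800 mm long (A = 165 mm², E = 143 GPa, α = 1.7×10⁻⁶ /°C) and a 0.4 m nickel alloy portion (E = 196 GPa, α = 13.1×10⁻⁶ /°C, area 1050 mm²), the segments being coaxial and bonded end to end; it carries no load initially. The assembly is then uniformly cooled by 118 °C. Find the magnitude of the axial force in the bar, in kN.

If the supports were absent, the total length change would be Σ αᵢΔT Lᵢ = 1.7×10⁻⁶×118×800 + 13.1×10⁻⁶×118×400 = 0.7788 mm.
The rigid supports impose zero overall length change; the single axial force P common to all segments must satisfy P Σ Lᵢ/(AᵢEᵢ) = δ_free.
Σ Lᵢ/(AᵢEᵢ) = 800/(165×143×10³) + 400/(1050×196×10³) = 3.585×10⁻⁵ mm/N.
P = 0.7788 / 3.585×10⁻⁵ = 21720 N = 21.72 kN, tensile.

P ≈ 21.7 kN (tensile)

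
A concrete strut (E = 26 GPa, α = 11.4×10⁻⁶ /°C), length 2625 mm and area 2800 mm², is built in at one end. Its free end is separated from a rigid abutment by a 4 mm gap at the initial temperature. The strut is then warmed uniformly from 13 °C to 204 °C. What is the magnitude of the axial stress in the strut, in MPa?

If the wall were absent the strut would grow by αΔT L = 11.4×10⁻⁶ × 191 × 2625 = 5.716 mm.
After closing the 4 mm clearance, 5.716 − 4 = 1.716 mm of expansion remains to be suppressed by the wall.
Compatibility: PL/(AE) = 1.716 mm, so σ = P/A = E × (1.716/2625) = 16.99 MPa.

σ ≈ 17 MPa (compressive)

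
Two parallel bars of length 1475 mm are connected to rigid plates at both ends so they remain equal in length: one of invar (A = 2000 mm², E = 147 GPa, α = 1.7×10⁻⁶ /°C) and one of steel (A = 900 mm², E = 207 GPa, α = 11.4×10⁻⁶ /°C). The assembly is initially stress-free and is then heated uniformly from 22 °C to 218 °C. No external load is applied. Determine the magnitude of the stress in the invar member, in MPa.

σ ≈ 108 MPa (tensile)

The steel has the larger α, so on heating it would change length more than the invar if both were free. The rigid plates force a common final length, so the steel is put into compression and the invar into tension, with equal and opposite forces P (no external load).
Setting the final lengths equal and cancelling L: (α₁ − α₂)ΔT = P/(A₁E₁) + P/(A₂E₂).
|α₁ − α₂|·ΔT = 9.7×10⁻⁶ × 196 = 0.001901.
1/(A₁E₁) + 1/(A₂E₂) = 1/(2000×147×10³) + 1/(900×207×10³) = 8.769×10⁻⁹ N⁻¹.
So P = 0.001901 / 8.769×10⁻⁹ = 216.8 kN.
σ_{invar} = P/A₁ = 216800/2000 = 108.4 MPa, tensile.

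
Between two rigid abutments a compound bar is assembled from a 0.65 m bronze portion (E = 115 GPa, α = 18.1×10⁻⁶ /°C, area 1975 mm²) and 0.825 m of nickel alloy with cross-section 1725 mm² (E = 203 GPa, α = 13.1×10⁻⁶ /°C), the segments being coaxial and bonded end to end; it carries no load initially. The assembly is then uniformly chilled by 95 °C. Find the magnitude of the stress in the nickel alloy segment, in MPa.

σ ≈ 238 MPa (tensile)

Free thermal contraction of the whole bar: Σ αᵢΔT Lᵢ = 18.1×10⁻⁶×95×650 + 13.1×10⁻⁶×95×825 = 2.144 mm.
The rigid supports impose zero overall length change; the single axial force P common to all segments must satisfy P Σ Lᵢ/(AᵢEᵢ) = δ_free.
The series flexibility is Σ Lᵢ/(AᵢEᵢ) = 650/(1975×115×10³) + 825/(1725×203×10³) = 5.218×10⁻⁶ mm/N.
P = 2.144 / 5.218×10⁻⁶ = 411000 N = 411 kN, tensile.
σ_{nickel alloy} = P / A = 411000 / 1725 = 238.2 MPa.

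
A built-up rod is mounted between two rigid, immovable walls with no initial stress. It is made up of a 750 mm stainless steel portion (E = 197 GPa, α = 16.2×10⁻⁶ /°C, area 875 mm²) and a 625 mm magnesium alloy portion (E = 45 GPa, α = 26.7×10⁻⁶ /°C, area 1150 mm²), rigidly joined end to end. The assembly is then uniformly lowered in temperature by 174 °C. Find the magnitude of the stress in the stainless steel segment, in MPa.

Free thermal contraction of the whole bar: Σ αᵢΔT Lᵢ = 16.2×10⁻⁶×174×750 + 26.7×10⁻⁶×174×625 = 5.018 mm.
The walls prevent any net length change, so an axial force P (same in every segment) develops. Compatibility: P · Σ Lᵢ/(AᵢEᵢ) = δ_free.
The series flexibility is Σ Lᵢ/(AᵢEᵢ) = 750/(875×197×10³) + 625/(1150×45×10³) = 1.643×10⁻⁵ mm/N.
So P = 5.018 / 1.643×10⁻⁵ = 305.4 kN, tensile.
σ_{stainless steel} = P / A = 305400 / 875 = 349.1 MPa.

σ ≈ 349 MPa (tensile)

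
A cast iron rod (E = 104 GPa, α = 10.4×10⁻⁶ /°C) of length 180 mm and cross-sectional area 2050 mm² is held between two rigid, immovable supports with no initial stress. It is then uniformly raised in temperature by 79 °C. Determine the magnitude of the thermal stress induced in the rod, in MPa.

σ ≈ 85.4 MPa (compressive)

Because both ends are immovable the net strain is zero, and the suppressed thermal strain is αΔT = 10.4×10⁻⁶ × 79 = 821.6×10⁻⁶.
The stress required to suppress this strain is σ = Eε = 104×10³ × 821.6×10⁻⁶ = 85.45 MPa, compressive since the rod is trying to expand.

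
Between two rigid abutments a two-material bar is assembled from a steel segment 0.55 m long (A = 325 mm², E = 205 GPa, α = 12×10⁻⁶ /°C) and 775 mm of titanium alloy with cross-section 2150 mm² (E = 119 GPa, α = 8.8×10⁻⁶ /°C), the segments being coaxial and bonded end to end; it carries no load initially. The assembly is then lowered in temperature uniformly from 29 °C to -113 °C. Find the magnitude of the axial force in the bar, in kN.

P ≈ 169 kN (tensile)

Free thermal contraction of the whole bar: Σ αᵢΔT Lᵢ = 12×10⁻⁶×142×550 + 8.8×10⁻⁶×142×775 = 1.906 mm.
The walls prevent any net length change, so an axial force P (same in every segment) develops. Compatibility: P · Σ Lᵢ/(AᵢEᵢ) = δ_free.
The series flexibility is Σ Lᵢ/(AᵢEᵢ) = 550/(325×205×10³) + 775/(2150×119×10³) = 1.128×10⁻⁵ mm/N.
So P = 1.906 / 1.128×10⁻⁵ = 168.9 kN, tensile.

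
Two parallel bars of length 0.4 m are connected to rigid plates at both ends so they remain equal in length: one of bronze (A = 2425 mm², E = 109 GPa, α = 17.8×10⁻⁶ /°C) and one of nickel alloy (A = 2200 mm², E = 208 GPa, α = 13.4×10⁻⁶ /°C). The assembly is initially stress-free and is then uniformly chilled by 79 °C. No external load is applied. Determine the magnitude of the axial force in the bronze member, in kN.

P ≈ 58.2 kN (tensile in the bronze)

The bronze has the larger α, so on cooling it would change length more than the nickel alloy if both were free. The rigid plates force a common final length, so the bronze is put into tension and the nickel alloy into compression, with equal and opposite forces P (no external load).
Equating the net (thermal + elastic) strains gives |α₁ − α₂|·ΔT = P·[1/(A₁E₁) + 1/(A₂E₂)].
|α₁ − α₂|·ΔT = 4.4×10⁻⁶ × 79 = 0.0003476.
1/(A₁E₁) + 1/(A₂E₂) = 1/(2425×109×10³) + 1/(2200×208×10³) = 5.969×10⁻⁹ N⁻¹.
P = 0.0003476 / 5.969×10⁻⁹ = 58240 N = 58.24 kN.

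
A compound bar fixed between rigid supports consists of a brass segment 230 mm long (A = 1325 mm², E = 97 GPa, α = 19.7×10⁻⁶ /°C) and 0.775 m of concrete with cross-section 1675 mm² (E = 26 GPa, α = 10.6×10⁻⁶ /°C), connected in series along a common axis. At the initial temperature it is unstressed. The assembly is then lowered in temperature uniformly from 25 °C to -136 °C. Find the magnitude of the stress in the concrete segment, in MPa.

σ ≈ 62.6 MPa (tensile)

With the walls removed the bar would change length by δ_free = Σ αᵢΔT Lᵢ = 19.7×10⁻⁶×161×230 + 10.6×10⁻⁶×161×775 = 2.052 mm.
The rigid supports impose zero overall length change; the single axial force P common to all segments must satisfy P Σ Lᵢ/(AᵢEᵢ) = δ_free.
The series flexibility is Σ Lᵢ/(AᵢEᵢ) = 230/(1325×97×10³) + 775/(1675×26×10³) = 1.959×10⁻⁵ mm/N.
So P = 2.052 / 1.959×10⁻⁵ = 104.8 kN, tensile.
σ_{concrete} = P / A = 104800 / 1675 = 62.55 MPa.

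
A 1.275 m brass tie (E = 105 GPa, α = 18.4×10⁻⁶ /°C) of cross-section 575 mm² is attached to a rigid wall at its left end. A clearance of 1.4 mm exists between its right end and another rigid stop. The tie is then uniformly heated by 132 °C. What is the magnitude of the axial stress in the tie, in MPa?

σ ≈ 140 MPa (compressive)

Free thermal elongation = αΔT L = 18.4×10⁻⁶ × 132 × 1275 = 3.097 mm.
After closing the 1.4 mm clearance, 3.097 − 1.4 = 1.697 mm of expansion remains to be suppressed by the wall.
So σ = E(δ_free − g)/L = 105×10³ × 1.697/1275 = 139.7 MPa.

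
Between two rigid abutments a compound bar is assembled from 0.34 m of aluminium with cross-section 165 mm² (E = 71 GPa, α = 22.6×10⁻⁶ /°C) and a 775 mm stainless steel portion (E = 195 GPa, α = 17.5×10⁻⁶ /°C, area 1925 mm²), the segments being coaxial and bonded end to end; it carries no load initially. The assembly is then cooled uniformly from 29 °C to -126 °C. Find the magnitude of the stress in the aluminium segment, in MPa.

If the supports were absent, the total length change would be Σ αᵢΔT Lᵢ = 22.6×10⁻⁶×155×340 + 17.5×10⁻⁶×155×775 = 3.293 mm.
The rigid supports impose zero overall length change; the single axial force P common to all segments must satisfy P Σ Lᵢ/(AᵢEᵢ) = δ_free.
Σ Lᵢ/(AᵢEᵢ) = 340/(165×71×10³) + 775/(1925×195×10³) = 3.109×10⁻⁵ mm/N.
So P = 3.293 / 3.109×10⁻⁵ = 105.9 kN, tensile.
σ_{aluminium} = P / A = 105900 / 165 = 642 MPa.

σ ≈ 642 MPa (tensile)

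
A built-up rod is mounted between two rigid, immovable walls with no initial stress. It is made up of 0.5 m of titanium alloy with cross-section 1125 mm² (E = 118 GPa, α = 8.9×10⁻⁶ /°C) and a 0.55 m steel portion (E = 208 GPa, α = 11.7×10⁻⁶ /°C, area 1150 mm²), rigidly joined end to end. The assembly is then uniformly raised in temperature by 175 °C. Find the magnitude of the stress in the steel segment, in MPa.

σ ≈ 273 MPa (compressive)

With the walls removed the bar would change length by δ_free = Σ αᵢΔT Lᵢ = 8.9×10⁻⁶×175×500 + 11.7×10⁻⁶×175×550 = 1.905 mm.
Since the ends are fixed, an axial force P builds up, equal in every segment, with P · Σ Lᵢ/(AᵢEᵢ) = δ_free.
The series flexibility is Σ Lᵢ/(AᵢEᵢ) = 500/(1125×118×10³) + 550/(1150×208×10³) = 6.066×10⁻⁶ mm/N.
Hence P = δ_free / Σ(L/AE) = 1.905/6.066×10⁻⁶ = 314 kN (compressive).
σ_{steel} = P / A = 314000 / 1150 = 273.1 MPa.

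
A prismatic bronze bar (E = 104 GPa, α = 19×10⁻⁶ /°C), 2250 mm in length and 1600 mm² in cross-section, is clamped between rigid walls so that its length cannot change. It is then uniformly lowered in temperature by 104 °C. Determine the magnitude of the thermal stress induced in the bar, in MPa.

σ ≈ 206 MPa (tensile)

With length fixed, the mechanical strain must cancel the thermal strain αΔT = 19×10⁻⁶ × 104 = 1976×10⁻⁶.
Hence σ = E·αΔT = 104×10³ × 1976×10⁻⁶ = 205.5 MPa, tensile.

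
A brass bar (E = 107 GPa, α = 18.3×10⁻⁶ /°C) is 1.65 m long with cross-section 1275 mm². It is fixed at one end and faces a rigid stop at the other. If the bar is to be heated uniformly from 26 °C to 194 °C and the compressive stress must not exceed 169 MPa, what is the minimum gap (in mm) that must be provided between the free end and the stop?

With no wall the bar would lengthen by αΔT L = 18.3×10⁻⁶ × 168 × 1650 = 5.073 mm.
A stress of 169 MPa corresponds to the wall pushing the bar back by σL/E = 169×1650/(107×10³) = 2.606 mm.
The gap must absorb the remainder: g_min = 5.073 − 2.606 = 2.467 mm.

g ≈ 2.47 mm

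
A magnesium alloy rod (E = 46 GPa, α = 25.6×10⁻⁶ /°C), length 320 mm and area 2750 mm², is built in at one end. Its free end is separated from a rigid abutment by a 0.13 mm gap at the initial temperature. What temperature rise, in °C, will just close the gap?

The gap closes when αΔT L = 0.13 mm, since the rod is still unstressed at that instant.
So ΔT = g/(αL) = 0.13/(25.6×10⁻⁶ × 320) = 15.87 °C.

ΔT ≈ 15.9 °C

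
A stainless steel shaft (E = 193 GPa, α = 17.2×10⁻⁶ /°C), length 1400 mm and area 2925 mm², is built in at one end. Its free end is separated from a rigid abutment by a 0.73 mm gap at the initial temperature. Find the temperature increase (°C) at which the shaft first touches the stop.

The gap closes when αΔT L = 0.73 mm, since the shaft is still unstressed at that instant.
ΔT = 0.73 / (17.2×10⁻⁶ × 1400) = 30.32 °C.

ΔT ≈ 30.3 °C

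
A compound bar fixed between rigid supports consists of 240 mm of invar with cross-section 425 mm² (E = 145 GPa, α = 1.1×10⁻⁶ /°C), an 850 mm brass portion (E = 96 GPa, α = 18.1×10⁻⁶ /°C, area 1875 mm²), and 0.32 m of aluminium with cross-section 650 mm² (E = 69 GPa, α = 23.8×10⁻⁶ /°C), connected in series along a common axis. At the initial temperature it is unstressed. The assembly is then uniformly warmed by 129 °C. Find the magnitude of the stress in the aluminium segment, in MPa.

If the supports were absent, the total length change would be Σ αᵢΔT Lᵢ = 1.1×10⁻⁶×129×240 + 18.1×10⁻⁶×129×850 + 23.8×10⁻⁶×129×320 = 3.001 mm.
The rigid supports impose zero overall length change; the single axial force P common to all segments must satisfy P Σ Lᵢ/(AᵢEᵢ) = δ_free.
The series flexibility is Σ Lᵢ/(AᵢEᵢ) = 240/(425×145×10³) + 850/(1875×96×10³) + 320/(650×69×10³) = 1.575×10⁻⁵ mm/N.
Hence P = δ_free / Σ(L/AE) = 3.001/1.575×10⁻⁵ = 190.5 kN (compressive).
σ_{aluminium} = P / A = 190500 / 650 = 293.1 MPa.

σ ≈ 293 MPa (compressive)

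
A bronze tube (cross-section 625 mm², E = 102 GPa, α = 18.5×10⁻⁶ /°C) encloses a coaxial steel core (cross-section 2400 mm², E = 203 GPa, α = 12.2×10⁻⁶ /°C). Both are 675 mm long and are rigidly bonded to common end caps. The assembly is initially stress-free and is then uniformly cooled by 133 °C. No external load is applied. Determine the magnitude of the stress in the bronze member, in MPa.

σ ≈ 75.6 MPa (tensile)

Both members must finish at the same length. With the larger α, the bronze tends to over-contract; the plates restrain it, putting the bronze in tension and the steel in compression. With no external load the two internal forces are equal and opposite, magnitude P.
Equating the net (thermal + elastic) strains gives |α₁ − α₂|·ΔT = P·[1/(A₁E₁) + 1/(A₂E₂)].
|α₁ − α₂|·ΔT = 6.3×10⁻⁶ × 133 = 0.0008379.
1/(A₁E₁) + 1/(A₂E₂) = 1/(625×102×10³) + 1/(2400×203×10³) = 1.774×10⁻⁸ N⁻¹.
So P = 0.0008379 / 1.774×10⁻⁸ = 47.24 kN.
σ_{bronze} = P/A₁ = 47240/625 = 75.58 MPa, tensile.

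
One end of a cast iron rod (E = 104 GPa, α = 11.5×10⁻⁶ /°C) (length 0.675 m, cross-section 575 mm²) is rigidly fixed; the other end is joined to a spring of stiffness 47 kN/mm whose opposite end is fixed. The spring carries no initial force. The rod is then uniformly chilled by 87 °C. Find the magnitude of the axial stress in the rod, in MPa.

Free thermal contraction: δ_free = αΔT L = 11.5×10⁻⁶ × 87 × 675 = 0.6753 mm.
With a force P in the spring, the elastic change of the rod is PL/(AE) and that of the spring is P/k; compatibility requires their sum to equal δ_free.
So P = δ_free / [L/(AE) + 1/k] = 0.6753 / [ 675/(575×104×10³) + 1/(47×10³) ].
P = 0.6753 / 3.256×10⁻⁵ = 20740 N.
σ = P/A = 20740/575 = 36.07 MPa.

σ ≈ 36.1 MPa (tensile)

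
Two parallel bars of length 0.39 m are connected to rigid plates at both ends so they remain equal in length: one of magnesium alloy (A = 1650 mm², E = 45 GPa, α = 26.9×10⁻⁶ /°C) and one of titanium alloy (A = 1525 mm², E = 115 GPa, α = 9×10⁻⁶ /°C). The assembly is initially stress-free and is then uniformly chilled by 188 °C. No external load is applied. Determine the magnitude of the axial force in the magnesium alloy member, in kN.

Equilibrium of a rigid end plate with no external load gives equal and opposite internal forces ±P in the two members. Since α_{magnesium alloy} > α_{titanium alloy}, cooling drives the magnesium alloy into tension and the titanium alloy into compression.
Setting the final lengths equal and cancelling L: (α₁ − α₂)ΔT = P/(A₁E₁) + P/(A₂E₂).
|α₁ − α₂|·ΔT = 17.9×10⁻⁶ × 188 = 0.003365.
1/(A₁E₁) + 1/(A₂E₂) = 1/(1650×45×10³) + 1/(1525×115×10³) = 1.917×10⁻⁸ N⁻¹.
P = 0.003365 / 1.917×10⁻⁸ = 175500 N = 175.5 kN.

P ≈ 176 kN (tensile in the magnesium alloy)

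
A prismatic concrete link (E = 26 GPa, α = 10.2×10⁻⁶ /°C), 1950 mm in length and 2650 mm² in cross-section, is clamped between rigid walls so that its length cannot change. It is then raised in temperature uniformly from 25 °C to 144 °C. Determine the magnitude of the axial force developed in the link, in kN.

Full restraint means ε = 0, so the stress is σ = EαΔT = 26×10³ × 10.2×10⁻⁶ × 119 = 31.56 MPa.
Axial force P = σA = 31.56 × 2650 = 83630 N = 83.63 kN, compressive.

P ≈ 83.6 kN (compressive)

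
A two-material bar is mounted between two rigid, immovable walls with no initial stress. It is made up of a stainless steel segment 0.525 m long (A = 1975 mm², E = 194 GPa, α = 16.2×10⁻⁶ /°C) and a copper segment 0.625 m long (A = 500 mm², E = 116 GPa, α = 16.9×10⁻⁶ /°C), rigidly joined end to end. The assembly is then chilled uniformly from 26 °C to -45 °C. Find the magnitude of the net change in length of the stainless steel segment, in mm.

With the walls removed the bar would change length by δ_free = Σ αᵢΔT Lᵢ = 16.2×10⁻⁶×71×525 + 16.9×10⁻⁶×71×625 = 1.354 mm.
The walls prevent any net length change, so an axial force P (same in every segment) develops. Compatibility: P · Σ Lᵢ/(AᵢEᵢ) = δ_free.
The series flexibility is Σ Lᵢ/(AᵢEᵢ) = 525/(1975×194×10³) + 625/(500×116×10³) = 1.215×10⁻⁵ mm/N.
So P = 1.354 / 1.215×10⁻⁵ = 111.5 kN, tensile.
For the stainless steel segment, free thermal change = 16.2×10⁻⁶×71×525 = 0.6039 mm and elastic change from P = 111500×525/(1975×194×10³) = 0.1527 mm; these oppose, so the net change is 0.451 mm (segment shortens).

|ΔL| ≈ 0.451 mm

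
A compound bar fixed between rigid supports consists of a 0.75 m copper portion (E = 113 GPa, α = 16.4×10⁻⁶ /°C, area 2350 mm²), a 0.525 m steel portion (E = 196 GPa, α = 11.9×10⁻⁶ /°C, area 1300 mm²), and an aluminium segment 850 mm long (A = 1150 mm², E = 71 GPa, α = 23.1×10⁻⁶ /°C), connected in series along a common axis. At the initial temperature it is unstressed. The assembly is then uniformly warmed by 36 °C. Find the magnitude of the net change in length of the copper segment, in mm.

Free thermal expansion of the whole bar: Σ αᵢΔT Lᵢ = 16.4×10⁻⁶×36×750 + 11.9×10⁻⁶×36×525 + 23.1×10⁻⁶×36×850 = 1.375 mm.
The rigid supports impose zero overall length change; the single axial force P common to all segments must satisfy P Σ Lᵢ/(AᵢEᵢ) = δ_free.
Σ Lᵢ/(AᵢEᵢ) = 750/(2350×113×10³) + 525/(1300×196×10³) + 850/(1150×71×10³) = 1.53×10⁻⁵ mm/N.
Hence P = δ_free / Σ(L/AE) = 1.375/1.53×10⁻⁵ = 89.87 kN (compressive).
For the copper segment, free thermal change = 16.4×10⁻⁶×36×750 = 0.4428 mm and elastic change from P = 89870×750/(2350×113×10³) = 0.2538 mm; these oppose, so the net change is 0.189 mm (segment lengthens).

|ΔL| ≈ 0.189 mm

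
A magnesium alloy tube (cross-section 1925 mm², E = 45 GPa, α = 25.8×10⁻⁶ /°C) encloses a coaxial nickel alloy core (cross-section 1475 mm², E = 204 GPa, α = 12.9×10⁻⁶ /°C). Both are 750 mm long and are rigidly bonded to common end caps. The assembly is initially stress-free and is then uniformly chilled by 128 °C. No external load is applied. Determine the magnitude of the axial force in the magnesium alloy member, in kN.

Equilibrium of a rigid end plate with no external load gives equal and opposite internal forces ±P in the two members. Since α_{magnesium alloy} > α_{nickel alloy}, cooling drives the magnesium alloy into tension and the nickel alloy into compression.
Compatibility of the two members (thermal + elastic change equal): (α₁ − α₂)ΔT = P·[1/(A₁E₁) + 1/(A₂E₂)].
|α₁ − α₂|·ΔT = 12.9×10⁻⁶ × 128 = 0.001651.
1/(A₁E₁) + 1/(A₂E₂) = 1/(1925×45×10³) + 1/(1475×204×10³) = 1.487×10⁻⁸ N⁻¹.
P = 0.001651 / 1.487×10⁻⁸ = 111100 N = 111.1 kN.

P ≈ 111 kN (tensile in the magnesium alloy)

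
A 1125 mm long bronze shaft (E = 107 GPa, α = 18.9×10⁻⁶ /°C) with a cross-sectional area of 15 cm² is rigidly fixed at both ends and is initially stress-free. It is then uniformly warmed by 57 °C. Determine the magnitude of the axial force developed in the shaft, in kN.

P ≈ 173 kN (compressive)

The ends cannot move, so σ = EαΔT = 107×10³ × 18.9×10⁻⁶ × 57 = 115.3 MPa.
Then P = σA = 115.3 × 1500 mm² = 172.9 kN, compressive.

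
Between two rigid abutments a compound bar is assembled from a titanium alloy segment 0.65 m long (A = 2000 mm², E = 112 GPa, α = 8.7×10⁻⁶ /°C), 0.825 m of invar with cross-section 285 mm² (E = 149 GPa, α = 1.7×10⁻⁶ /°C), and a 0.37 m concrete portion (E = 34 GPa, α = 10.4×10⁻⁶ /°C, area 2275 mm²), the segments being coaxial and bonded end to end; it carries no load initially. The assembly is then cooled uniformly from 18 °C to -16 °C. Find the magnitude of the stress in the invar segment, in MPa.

With the walls removed the bar would change length by δ_free = Σ αᵢΔT Lᵢ = 8.7×10⁻⁶×34×650 + 1.7×10⁻⁶×34×825 + 10.4×10⁻⁶×34×370 = 0.3708 mm.
The walls prevent any net length change, so an axial force P (same in every segment) develops. Compatibility: P · Σ Lᵢ/(AᵢEᵢ) = δ_free.
The series flexibility is Σ Lᵢ/(AᵢEᵢ) = 650/(2000×112×10³) + 825/(285×149×10³) + 370/(2275×34×10³) = 2.711×10⁻⁵ mm/N.
So P = 0.3708 / 2.711×10⁻⁵ = 13.68 kN, tensile.
σ_{invar} = P / A = 13680 / 285 = 47.98 MPa.

σ ≈ 48 MPa (tensile)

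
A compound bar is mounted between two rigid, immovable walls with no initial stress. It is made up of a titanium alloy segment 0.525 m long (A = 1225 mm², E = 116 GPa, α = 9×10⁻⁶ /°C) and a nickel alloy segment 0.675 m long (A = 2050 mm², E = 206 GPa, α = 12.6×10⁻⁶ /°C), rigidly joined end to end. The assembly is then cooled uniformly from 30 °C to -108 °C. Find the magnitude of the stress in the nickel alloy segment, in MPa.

σ ≈ 168 MPa (tensile)

Free thermal contraction of the whole bar: Σ αᵢΔT Lᵢ = 9×10⁻⁶×138×525 + 12.6×10⁻⁶×138×675 = 1.826 mm.
Since the ends are fixed, an axial force P builds up, equal in every segment, with P · Σ Lᵢ/(AᵢEᵢ) = δ_free.
Σ Lᵢ/(AᵢEᵢ) = 525/(1225×116×10³) + 675/(2050×206×10³) = 5.293×10⁻⁶ mm/N.
So P = 1.826 / 5.293×10⁻⁶ = 344.9 kN, tensile.
σ_{nickel alloy} = P / A = 344900 / 2050 = 168.3 MPa.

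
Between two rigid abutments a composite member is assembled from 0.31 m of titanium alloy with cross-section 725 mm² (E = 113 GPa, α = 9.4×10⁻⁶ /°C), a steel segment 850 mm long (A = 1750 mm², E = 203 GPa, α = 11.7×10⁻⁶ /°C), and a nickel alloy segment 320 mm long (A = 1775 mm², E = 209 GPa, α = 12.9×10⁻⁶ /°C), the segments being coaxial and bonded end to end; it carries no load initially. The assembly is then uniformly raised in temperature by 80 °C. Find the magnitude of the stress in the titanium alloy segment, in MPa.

σ ≈ 266 MPa (compressive)

Free thermal expansion of the whole bar: Σ αᵢΔT Lᵢ = 9.4×10⁻⁶×80×310 + 11.7×10⁻⁶×80×850 + 12.9×10⁻⁶×80×320 = 1.359 mm.
Since the ends are fixed, an axial force P builds up, equal in every segment, with P · Σ Lᵢ/(AᵢEᵢ) = δ_free.
Σ Lᵢ/(AᵢEᵢ) = 310/(725×113×10³) + 850/(1750×203×10³) + 320/(1775×209×10³) = 7.039×10⁻⁶ mm/N.
Hence P = δ_free / Σ(L/AE) = 1.359/7.039×10⁻⁶ = 193.1 kN (compressive).
σ_{titanium alloy} = P / A = 193100 / 725 = 266.3 MPa.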